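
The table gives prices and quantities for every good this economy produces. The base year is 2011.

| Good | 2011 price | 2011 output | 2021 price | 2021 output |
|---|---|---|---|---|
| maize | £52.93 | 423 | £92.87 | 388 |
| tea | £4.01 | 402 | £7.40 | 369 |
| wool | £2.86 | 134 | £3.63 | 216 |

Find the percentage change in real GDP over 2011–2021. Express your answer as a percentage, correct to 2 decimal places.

Real GDP 2011 = Nominal GDP 2011 = 52.93·423 + 4.01·402 + 2.86·134 = 24384.65.
Real GDP 2021 (at 2011 prices) = 52.93·388 + 4.01·369 + 2.86·216 = 22634.29.
Real growth = 22634.29/24384.65 − 1 = -0.0718.

-7.18%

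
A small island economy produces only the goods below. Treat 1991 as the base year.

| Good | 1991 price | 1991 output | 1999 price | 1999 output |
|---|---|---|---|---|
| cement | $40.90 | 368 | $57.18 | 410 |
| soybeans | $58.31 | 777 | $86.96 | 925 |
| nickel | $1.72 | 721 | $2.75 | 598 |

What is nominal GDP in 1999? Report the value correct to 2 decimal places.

$105526.30

Nominal GDP 1999 = Σ (p_1999 × q_1999) = 57.18·410 + 86.96·925 + 2.75·598 = 105526.30.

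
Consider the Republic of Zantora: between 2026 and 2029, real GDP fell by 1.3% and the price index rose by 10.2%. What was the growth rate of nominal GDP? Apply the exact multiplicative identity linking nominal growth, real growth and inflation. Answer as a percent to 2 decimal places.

8.77%

(1 + g_nom) = (1 + g_real)(1 + π) = 0.9870 × 1.1020 = 1.08767.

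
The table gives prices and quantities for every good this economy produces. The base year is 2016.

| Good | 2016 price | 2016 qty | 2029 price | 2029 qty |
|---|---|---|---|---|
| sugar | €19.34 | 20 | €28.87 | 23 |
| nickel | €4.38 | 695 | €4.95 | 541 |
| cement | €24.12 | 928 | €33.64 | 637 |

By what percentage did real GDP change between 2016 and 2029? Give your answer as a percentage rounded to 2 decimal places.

-29.58%

Real GDP 2016 = Nominal GDP 2016 = 19.34·20 + 4.38·695 + 24.12·928 = 25814.26.
Real GDP 2029 (at 2016 prices) = 19.34·23 + 4.38·541 + 24.12·637 = 18178.84.
Real growth = 18178.84/25814.26 − 1 = -0.2958.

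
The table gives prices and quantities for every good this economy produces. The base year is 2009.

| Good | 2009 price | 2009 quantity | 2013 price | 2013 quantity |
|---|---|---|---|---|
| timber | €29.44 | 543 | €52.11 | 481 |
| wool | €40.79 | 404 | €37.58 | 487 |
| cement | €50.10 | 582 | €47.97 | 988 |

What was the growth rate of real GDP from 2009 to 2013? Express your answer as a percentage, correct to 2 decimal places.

35.54%

Real GDP 2009 = Nominal GDP 2009 = 29.44·543 + 40.79·404 + 50.10·582 = 61623.28.
Real GDP 2013 (at 2009 prices) = 29.44·481 + 40.79·487 + 50.10·988 = 83524.17.
Real growth = 83524.17/61623.28 − 1 = 0.3554.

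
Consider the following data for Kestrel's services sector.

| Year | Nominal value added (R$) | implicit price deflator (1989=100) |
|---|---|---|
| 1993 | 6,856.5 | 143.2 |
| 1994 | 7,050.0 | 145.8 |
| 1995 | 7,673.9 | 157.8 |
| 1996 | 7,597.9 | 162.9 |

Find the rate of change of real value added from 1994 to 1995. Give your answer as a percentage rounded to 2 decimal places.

0.57%

Real value added 1994 = 7050.0/1.458 = 4835.39.
Real value added 1995 = 7673.9/1.578 = 4863.05.
Change = 4863.05/4835.39 − 1 = 0.0057.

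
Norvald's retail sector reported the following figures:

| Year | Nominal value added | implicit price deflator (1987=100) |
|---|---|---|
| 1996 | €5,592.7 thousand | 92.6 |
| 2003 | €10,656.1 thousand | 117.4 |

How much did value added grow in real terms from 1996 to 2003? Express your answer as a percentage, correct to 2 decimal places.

50.29%

Deflate each year: 1996 → 5592.7/0.926 = 6039.63; 2003 → 10656.1/1.174 = 9076.75.
So real value added changed by 9076.75/6039.63 − 1 = 0.5029, i.e. 50.29%.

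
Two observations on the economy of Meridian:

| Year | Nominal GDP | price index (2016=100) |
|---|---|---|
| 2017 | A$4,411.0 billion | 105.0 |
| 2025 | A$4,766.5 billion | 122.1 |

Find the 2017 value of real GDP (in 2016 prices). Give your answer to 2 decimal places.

A$4,200.95 billion

Real GDP = Nominal / (price index/100) = 4411.0 / 1.050 = 4200.95.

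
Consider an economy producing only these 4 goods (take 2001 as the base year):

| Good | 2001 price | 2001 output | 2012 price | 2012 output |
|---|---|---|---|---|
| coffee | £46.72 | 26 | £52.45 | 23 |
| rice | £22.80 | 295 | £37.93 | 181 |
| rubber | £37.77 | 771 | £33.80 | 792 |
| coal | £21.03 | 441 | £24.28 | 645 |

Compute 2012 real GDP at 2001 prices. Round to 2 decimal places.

Real GDP 2012 = Σ (p_2001 × q_2012) = 46.72·23 + 22.80·181 + 37.77·792 + 21.03·645 = 48679.55.

£48679.55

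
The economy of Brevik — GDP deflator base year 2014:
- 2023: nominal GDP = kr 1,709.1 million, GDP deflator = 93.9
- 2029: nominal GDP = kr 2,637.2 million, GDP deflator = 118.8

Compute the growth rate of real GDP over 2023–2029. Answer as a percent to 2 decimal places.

21.96%

Real GDP 2023 = 1709.1 / 0.939 = 1820.13.
Real GDP 2029 = 2637.2 / 1.188 = 2219.87.
Real growth = 2219.87 / 1820.13 − 1 = 0.2196.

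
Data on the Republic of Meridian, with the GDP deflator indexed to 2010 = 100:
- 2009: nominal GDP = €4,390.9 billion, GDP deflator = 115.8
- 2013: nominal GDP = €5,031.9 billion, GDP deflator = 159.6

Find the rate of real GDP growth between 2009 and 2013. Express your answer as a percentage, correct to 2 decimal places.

-16.85%

Real GDP 2009 = 4390.9 / 1.158 = 3791.80.
Real GDP 2013 = 5031.9 / 1.596 = 3152.82.
Real growth = 3152.82 / 3791.80 − 1 = -0.1685.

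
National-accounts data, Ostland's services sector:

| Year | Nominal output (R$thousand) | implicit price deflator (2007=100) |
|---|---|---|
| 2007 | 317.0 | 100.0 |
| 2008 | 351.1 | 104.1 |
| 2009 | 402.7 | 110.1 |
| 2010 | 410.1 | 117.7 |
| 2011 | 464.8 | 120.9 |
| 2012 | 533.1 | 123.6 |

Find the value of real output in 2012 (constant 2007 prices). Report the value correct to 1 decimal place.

R$431.3 thousand

Real output 2012 = 533.1 / 1.236 = 431.31.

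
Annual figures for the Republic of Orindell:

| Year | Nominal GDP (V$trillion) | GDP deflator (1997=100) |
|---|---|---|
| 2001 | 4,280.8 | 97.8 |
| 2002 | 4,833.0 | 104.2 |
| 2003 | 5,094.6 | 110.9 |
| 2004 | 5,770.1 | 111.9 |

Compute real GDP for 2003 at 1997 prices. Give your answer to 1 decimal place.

Real GDP 2003 = 5094.6 / 1.109 = 4593.87.

V$4,593.9 trillion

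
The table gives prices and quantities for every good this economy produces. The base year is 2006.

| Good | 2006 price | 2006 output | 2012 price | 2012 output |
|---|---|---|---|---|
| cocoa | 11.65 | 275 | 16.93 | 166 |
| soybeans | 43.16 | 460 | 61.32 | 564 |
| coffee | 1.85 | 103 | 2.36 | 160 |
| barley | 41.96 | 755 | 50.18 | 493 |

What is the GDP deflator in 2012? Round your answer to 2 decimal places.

132.28

Nominal GDP 2012 = 16.93·166 + 61.32·564 + 2.36·160 + 50.18·493 = 62511.20.
Real GDP 2012 (at 2006 prices) = 11.65·166 + 43.16·564 + 1.85·160 + 41.96·493 = 47258.42.
Deflator = Nominal/Real × 100 = 62511.20/47258.42 × 100 = 132.275.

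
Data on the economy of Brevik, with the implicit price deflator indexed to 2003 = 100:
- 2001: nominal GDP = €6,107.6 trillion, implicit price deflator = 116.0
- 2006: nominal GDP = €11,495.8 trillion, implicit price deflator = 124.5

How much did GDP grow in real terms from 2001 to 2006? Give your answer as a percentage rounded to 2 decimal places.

Real GDP 2001 = 6107.6 / 1.160 = 5265.17.
Real GDP 2006 = 11495.8 / 1.245 = 9233.57.
Real growth = 9233.57 / 5265.17 − 1 = 0.7537.

75.37%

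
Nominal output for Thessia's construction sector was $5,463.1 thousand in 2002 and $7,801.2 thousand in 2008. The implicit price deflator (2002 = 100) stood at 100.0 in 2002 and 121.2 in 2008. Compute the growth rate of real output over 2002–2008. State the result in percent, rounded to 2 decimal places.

17.82%

Deflate each year: 2002 → 5463.1/1.000 = 5463.10; 2008 → 7801.2/1.212 = 6436.63.
So real output changed by 6436.63/5463.10 − 1 = 0.1782, i.e. 17.82%.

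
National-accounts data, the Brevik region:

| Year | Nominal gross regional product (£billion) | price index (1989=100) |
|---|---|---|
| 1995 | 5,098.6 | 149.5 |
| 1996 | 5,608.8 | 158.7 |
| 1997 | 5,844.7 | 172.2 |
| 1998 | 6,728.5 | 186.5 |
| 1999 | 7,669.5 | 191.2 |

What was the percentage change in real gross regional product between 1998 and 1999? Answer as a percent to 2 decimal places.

11.18%

Real gross regional product 1998 = 6728.5/1.865 = 3607.77.
Real gross regional product 1999 = 7669.5/1.912 = 4011.24.
Change = 4011.24/3607.77 − 1 = 0.1118.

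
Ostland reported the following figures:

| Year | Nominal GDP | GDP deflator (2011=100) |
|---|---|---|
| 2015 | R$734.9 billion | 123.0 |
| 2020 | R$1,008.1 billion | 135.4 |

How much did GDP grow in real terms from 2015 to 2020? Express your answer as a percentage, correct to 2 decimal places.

24.61%

Real GDP 2015 = 734.9 / 1.230 = 597.48.
Real GDP 2020 = 1008.1 / 1.354 = 744.53.
Real growth = 744.53 / 597.48 − 1 = 0.2461.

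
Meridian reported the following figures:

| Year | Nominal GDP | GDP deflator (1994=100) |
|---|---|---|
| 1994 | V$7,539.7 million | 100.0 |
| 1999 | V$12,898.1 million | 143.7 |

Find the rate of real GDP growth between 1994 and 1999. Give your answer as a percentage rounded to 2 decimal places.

19.05%

Real GDP 1994 = 7539.7 / 1.000 = 7539.70.
Real GDP 1999 = 12898.1 / 1.437 = 8975.71.
Real growth = 8975.71 / 7539.70 − 1 = 0.1905.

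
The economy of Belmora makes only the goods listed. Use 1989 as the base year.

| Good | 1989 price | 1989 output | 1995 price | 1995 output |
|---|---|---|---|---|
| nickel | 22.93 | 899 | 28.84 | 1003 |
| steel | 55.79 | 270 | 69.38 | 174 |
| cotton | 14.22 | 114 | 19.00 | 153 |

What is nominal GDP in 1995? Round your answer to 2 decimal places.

Nominal GDP 1995 = Σ (p_1995 × q_1995) = 28.84·1003 + 69.38·174 + 19.00·153 = 43905.64.

43905.64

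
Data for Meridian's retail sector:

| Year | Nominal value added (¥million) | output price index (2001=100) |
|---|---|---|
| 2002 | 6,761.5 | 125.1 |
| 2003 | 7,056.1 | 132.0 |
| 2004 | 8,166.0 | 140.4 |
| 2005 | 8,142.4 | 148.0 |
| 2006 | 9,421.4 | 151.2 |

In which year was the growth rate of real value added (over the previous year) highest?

2003: real = 7056.1/1.320 = 5345.53; growth vs 2002 (5404.88) = -1.10%.
2004: real = 8166.0/1.404 = 5816.24; growth vs 2003 (5345.53) = 8.81%.
2005: real = 8142.4/1.480 = 5501.62; growth vs 2004 (5816.24) = -5.41%.
2006: real = 9421.4/1.512 = 6231.08; growth vs 2005 (5501.62) = 13.26%.

2006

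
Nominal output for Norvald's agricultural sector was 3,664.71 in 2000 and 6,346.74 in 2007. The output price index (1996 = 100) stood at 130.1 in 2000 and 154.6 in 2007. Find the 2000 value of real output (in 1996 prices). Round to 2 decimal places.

Real output = Nominal / (output price index/100) = 3664.71 / 1.301 = 2816.84.

2,816.84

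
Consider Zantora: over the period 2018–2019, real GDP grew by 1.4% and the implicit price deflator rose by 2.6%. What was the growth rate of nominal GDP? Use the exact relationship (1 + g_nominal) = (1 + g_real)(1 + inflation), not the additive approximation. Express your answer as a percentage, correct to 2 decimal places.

(1 + g_nom) = (1 + g_real)(1 + π) = 1.0140 × 1.0260 = 1.04036.

4.04%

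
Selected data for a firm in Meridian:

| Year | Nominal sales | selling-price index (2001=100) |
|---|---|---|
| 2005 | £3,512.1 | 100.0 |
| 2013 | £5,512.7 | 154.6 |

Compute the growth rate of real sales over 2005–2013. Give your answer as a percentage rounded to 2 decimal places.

1.53%

Deflate each year: 2005 → 3512.1/1.000 = 3512.10; 2013 → 5512.7/1.546 = 3565.78.
So real sales changed by 3565.78/3512.10 − 1 = 0.0153, i.e. 1.53%.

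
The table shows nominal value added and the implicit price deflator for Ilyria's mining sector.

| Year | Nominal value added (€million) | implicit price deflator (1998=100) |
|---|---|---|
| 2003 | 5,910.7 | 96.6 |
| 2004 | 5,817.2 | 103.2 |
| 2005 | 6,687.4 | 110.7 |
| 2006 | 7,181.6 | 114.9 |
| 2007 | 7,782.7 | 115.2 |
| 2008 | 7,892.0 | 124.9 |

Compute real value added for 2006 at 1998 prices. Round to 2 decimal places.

Real value added 2006 = 7181.6 / 1.149 = 6250.30.

€6,250.30 million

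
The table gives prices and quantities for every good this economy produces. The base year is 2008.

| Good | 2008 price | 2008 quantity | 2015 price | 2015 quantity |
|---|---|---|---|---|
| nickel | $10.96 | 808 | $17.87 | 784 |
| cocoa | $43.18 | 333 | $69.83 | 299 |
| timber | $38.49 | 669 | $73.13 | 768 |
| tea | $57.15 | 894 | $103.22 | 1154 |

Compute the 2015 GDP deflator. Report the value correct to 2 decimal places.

Nominal GDP 2015 = 17.87·784 + 69.83·299 + 73.13·768 + 103.22·1154 = 210168.97.
Real GDP 2015 (at 2008 prices) = 10.96·784 + 43.18·299 + 38.49·768 + 57.15·1154 = 117014.88.
Deflator = Nominal/Real × 100 = 210168.97/117014.88 × 100 = 179.609.

179.61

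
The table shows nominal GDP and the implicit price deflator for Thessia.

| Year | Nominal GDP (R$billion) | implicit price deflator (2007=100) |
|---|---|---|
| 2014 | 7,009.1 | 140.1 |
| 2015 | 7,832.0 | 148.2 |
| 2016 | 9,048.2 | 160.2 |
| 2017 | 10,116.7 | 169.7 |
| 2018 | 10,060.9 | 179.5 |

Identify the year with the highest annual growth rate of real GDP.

2016

2015: real = 7832.0/1.482 = 5284.75; growth vs 2014 (5002.93) = 5.63%.
2016: real = 9048.2/1.602 = 5648.06; growth vs 2015 (5284.75) = 6.87%.
2017: real = 10116.7/1.697 = 5961.52; growth vs 2016 (5648.06) = 5.55%.
2018: real = 10060.9/1.795 = 5604.96; growth vs 2017 (5961.52) = -5.98%.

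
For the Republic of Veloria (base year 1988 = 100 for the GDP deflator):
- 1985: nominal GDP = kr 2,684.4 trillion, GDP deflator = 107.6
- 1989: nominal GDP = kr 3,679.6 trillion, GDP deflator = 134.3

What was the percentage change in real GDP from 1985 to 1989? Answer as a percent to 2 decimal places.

Real GDP 1985 = 2684.4 / 1.076 = 2494.80.
Real GDP 1989 = 3679.6 / 1.343 = 2739.84.
Real growth = 2739.84 / 2494.80 − 1 = 0.0982.

9.82%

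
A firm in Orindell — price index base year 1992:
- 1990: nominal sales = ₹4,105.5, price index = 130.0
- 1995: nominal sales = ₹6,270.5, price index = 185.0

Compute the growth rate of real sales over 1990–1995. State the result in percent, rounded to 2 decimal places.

7.33%

Real sales 1990 = 4105.5 / 1.300 = 3158.08.
Real sales 1995 = 6270.5 / 1.850 = 3389.46.
Real growth = 3389.46 / 3158.08 − 1 = 0.0733.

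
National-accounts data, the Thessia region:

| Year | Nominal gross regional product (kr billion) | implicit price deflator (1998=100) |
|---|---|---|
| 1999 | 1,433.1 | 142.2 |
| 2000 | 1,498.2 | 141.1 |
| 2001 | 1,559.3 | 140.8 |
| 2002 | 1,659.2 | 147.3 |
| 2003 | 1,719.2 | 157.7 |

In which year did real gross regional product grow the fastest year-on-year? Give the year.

2000

2000: real = 1498.2/1.411 = 1061.80; growth vs 1999 (1007.81) = 5.36%.
2001: real = 1559.3/1.408 = 1107.46; growth vs 2000 (1061.80) = 4.30%.
2002: real = 1659.2/1.473 = 1126.41; growth vs 2001 (1107.46) = 1.71%.
2003: real = 1719.2/1.577 = 1090.17; growth vs 2002 (1126.41) = -3.22%.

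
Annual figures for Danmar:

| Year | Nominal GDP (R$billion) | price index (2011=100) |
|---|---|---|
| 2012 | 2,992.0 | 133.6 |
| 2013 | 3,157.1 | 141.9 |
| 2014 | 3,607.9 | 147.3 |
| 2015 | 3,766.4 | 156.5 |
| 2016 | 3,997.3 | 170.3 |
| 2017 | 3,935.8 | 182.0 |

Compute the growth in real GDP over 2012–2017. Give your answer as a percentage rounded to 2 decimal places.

Real GDP 2012 = 2992.0/1.336 = 2239.52.
Real GDP 2017 = 3935.8/1.820 = 2162.53.
Change = 2162.53/2239.52 − 1 = -0.0344.

-3.44%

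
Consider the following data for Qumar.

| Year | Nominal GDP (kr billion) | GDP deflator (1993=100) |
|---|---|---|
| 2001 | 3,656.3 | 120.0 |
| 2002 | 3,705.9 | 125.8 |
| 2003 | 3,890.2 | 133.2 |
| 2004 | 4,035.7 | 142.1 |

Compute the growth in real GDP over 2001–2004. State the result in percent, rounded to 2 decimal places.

-6.79%

Real GDP 2001 = 3656.3/1.200 = 3046.92.
Real GDP 2004 = 4035.7/1.421 = 2840.04.
Change = 2840.04/3046.92 − 1 = -0.0679.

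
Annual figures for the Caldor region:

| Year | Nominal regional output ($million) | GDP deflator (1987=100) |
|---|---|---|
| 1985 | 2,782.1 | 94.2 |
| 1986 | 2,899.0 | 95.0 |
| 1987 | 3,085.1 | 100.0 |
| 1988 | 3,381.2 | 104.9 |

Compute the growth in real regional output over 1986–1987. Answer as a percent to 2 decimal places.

Real regional output 1986 = 2899.0/0.950 = 3051.58.
Real regional output 1987 = 3085.1/1.000 = 3085.10.
Change = 3085.10/3051.58 − 1 = 0.0110.

1.10%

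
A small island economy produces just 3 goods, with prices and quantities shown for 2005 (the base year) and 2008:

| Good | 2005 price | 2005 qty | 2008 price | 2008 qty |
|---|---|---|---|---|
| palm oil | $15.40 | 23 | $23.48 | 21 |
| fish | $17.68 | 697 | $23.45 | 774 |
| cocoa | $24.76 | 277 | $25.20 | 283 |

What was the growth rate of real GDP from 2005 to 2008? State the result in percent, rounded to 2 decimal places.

7.57%

Real GDP 2005 = Nominal GDP 2005 = 15.40·23 + 17.68·697 + 24.76·277 = 19535.68.
Real GDP 2008 (at 2005 prices) = 15.40·21 + 17.68·774 + 24.76·283 = 21014.80.
Real growth = 21014.80/19535.68 − 1 = 0.0757.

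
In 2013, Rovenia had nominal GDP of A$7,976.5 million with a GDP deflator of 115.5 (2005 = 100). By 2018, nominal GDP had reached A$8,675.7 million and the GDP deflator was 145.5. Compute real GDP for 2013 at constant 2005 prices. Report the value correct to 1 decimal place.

Real GDP = Nominal / (GDP deflator/100) = 7976.5 / 1.155 = 6906.06.

A$6,906.1 million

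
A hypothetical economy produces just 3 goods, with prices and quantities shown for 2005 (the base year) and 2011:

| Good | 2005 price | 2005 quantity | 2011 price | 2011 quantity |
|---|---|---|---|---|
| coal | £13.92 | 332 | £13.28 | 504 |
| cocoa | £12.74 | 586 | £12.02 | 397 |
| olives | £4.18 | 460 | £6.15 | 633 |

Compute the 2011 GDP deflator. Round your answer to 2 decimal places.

104.34

Nominal GDP 2011 = 13.28·504 + 12.02·397 + 6.15·633 = 15358.01.
Real GDP 2011 (at 2005 prices) = 13.92·504 + 12.74·397 + 4.18·633 = 14719.40.
Deflator = Nominal/Real × 100 = 15358.01/14719.40 × 100 = 104.339.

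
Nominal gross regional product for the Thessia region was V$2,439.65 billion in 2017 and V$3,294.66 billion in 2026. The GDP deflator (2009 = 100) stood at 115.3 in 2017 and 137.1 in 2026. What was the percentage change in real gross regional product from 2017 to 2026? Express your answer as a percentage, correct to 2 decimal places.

13.57%

Deflate each year: 2017 → 2439.65/1.153 = 2115.92; 2026 → 3294.66/1.371 = 2403.11.
So real gross regional product changed by 2403.11/2115.92 − 1 = 0.1357, i.e. 13.57%.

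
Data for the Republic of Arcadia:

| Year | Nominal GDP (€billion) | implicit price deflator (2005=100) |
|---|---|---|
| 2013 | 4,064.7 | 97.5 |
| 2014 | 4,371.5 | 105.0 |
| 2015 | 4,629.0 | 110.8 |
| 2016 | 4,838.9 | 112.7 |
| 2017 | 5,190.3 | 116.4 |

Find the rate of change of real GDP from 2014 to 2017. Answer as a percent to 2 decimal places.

7.10%

Real GDP 2014 = 4371.5/1.050 = 4163.33.
Real GDP 2017 = 5190.3/1.164 = 4459.02.
Change = 4459.02/4163.33 − 1 = 0.0710.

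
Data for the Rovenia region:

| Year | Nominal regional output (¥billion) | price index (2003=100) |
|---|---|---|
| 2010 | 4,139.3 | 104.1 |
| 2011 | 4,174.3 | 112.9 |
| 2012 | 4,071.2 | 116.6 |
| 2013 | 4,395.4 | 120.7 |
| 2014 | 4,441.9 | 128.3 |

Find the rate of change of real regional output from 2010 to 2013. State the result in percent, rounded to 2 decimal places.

Real regional output 2010 = 4139.3/1.041 = 3976.27.
Real regional output 2013 = 4395.4/1.207 = 3641.59.
Change = 3641.59/3976.27 − 1 = -0.0842.

-8.42%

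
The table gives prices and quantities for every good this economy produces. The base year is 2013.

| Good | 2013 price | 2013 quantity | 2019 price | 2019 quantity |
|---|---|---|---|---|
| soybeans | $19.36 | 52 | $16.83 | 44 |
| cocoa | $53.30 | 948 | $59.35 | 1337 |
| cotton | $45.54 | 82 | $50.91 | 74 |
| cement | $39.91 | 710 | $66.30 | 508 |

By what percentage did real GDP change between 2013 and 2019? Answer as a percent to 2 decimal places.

14.54%

Real GDP 2013 = Nominal GDP 2013 = 19.36·52 + 53.30·948 + 45.54·82 + 39.91·710 = 83605.50.
Real GDP 2019 (at 2013 prices) = 19.36·44 + 53.30·1337 + 45.54·74 + 39.91·508 = 95758.18.
Real growth = 95758.18/83605.50 − 1 = 0.1454.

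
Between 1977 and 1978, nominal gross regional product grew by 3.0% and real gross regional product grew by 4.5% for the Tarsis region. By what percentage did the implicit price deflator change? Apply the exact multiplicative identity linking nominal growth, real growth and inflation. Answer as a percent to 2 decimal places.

(1 + g_nom) = (1 + g_real)(1 + π), so π = 1.0300 / 1.0450 − 1 = -0.01435.

-1.44%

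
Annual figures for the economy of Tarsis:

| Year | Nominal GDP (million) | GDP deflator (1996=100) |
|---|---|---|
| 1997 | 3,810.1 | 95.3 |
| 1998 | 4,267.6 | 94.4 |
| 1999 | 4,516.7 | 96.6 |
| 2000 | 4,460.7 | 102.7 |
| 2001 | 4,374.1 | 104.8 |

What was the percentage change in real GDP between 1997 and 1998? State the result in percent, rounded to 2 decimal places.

13.08%

Real GDP 1997 = 3810.1/0.953 = 3998.01.
Real GDP 1998 = 4267.6/0.944 = 4520.76.
Change = 4520.76/3998.01 − 1 = 0.1308.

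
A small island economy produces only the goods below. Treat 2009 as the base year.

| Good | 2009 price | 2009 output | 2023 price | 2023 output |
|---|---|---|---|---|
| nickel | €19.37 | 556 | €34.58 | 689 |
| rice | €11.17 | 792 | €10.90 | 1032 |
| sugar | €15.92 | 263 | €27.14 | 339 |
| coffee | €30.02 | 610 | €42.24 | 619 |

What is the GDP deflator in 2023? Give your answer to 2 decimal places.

Nominal GDP 2023 = 34.58·689 + 10.90·1032 + 27.14·339 + 42.24·619 = 70421.44.
Real GDP 2023 (at 2009 prices) = 19.37·689 + 11.17·1032 + 15.92·339 + 30.02·619 = 48852.63.
Deflator = Nominal/Real × 100 = 70421.44/48852.63 × 100 = 144.151.

144.15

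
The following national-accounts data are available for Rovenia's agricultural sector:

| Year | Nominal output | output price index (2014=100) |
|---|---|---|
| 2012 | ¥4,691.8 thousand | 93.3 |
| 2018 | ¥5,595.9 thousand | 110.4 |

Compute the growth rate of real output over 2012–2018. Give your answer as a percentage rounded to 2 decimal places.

0.80%

Deflate each year: 2012 → 4691.8/0.933 = 5028.72; 2018 → 5595.9/1.104 = 5068.75.
So real output changed by 5068.75/5028.72 − 1 = 0.0080, i.e. 0.80%.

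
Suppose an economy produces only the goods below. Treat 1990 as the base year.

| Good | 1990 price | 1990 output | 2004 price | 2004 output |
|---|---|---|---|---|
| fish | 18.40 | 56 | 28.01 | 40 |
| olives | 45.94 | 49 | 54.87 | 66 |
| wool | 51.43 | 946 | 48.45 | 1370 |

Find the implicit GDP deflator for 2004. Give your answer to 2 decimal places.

95.81

Nominal GDP 2004 = 28.01·40 + 54.87·66 + 48.45·1370 = 71118.32.
Real GDP 2004 (at 1990 prices) = 18.40·40 + 45.94·66 + 51.43·1370 = 74227.14.
Deflator = Nominal/Real × 100 = 71118.32/74227.14 × 100 = 95.812.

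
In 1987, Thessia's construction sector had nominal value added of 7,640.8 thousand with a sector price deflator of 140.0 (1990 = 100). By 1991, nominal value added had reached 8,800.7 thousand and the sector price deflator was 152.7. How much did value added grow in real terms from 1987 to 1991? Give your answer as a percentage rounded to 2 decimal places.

Real value added 1987 = 7640.8 / 1.400 = 5457.71.
Real value added 1991 = 8800.7 / 1.527 = 5763.39.
Real growth = 5763.39 / 5457.71 − 1 = 0.0560.

5.60%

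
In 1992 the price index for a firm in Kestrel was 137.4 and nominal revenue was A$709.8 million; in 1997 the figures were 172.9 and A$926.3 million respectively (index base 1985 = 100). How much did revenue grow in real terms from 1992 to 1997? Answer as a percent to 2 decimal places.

3.71%

Deflate each year: 1992 → 709.8/1.374 = 516.59; 1997 → 926.3/1.729 = 535.74.
So real revenue changed by 535.74/516.59 − 1 = 0.0371, i.e. 3.71%.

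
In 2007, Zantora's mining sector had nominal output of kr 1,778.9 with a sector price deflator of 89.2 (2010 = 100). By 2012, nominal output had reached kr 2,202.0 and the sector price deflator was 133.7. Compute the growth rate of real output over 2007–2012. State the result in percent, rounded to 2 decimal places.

-17.42%

Deflate each year: 2007 → 1778.9/0.892 = 1994.28; 2012 → 2202.0/1.337 = 1646.97.
So real output changed by 1646.97/1994.28 − 1 = -0.1742, i.e. -17.42%.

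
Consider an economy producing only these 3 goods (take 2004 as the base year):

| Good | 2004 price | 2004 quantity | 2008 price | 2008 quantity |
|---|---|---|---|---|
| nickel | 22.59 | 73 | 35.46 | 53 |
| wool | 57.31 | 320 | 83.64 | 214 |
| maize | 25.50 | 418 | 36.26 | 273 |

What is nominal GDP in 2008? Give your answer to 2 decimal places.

Nominal GDP 2008 = Σ (p_2008 × q_2008) = 35.46·53 + 83.64·214 + 36.26·273 = 29677.32.

29677.32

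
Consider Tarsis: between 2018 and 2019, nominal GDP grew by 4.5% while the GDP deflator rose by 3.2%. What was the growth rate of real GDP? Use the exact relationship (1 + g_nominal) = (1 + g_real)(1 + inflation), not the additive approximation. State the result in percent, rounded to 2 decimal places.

(1 + g_nom) = (1 + g_real)(1 + π), so g_real = 1.0450 / 1.0320 − 1 = 0.01260.

1.26%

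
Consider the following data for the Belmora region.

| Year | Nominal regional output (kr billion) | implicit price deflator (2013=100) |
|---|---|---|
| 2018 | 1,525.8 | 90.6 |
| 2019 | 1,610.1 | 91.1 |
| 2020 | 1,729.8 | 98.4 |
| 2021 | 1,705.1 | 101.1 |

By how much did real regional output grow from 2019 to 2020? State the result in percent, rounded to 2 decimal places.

Real regional output 2019 = 1610.1/0.911 = 1767.40.
Real regional output 2020 = 1729.8/0.984 = 1757.93.
Change = 1757.93/1767.40 − 1 = -0.0054.

-0.54%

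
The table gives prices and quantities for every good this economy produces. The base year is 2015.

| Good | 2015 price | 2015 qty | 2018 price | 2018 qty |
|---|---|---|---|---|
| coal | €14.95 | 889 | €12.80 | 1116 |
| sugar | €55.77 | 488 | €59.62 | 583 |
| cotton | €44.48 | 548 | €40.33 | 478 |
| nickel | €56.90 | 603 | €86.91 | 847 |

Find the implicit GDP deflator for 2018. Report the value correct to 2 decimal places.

Nominal GDP 2018 = 12.80·1116 + 59.62·583 + 40.33·478 + 86.91·847 = 141933.77.
Real GDP 2018 (at 2015 prices) = 14.95·1116 + 55.77·583 + 44.48·478 + 56.90·847 = 118653.85.
Deflator = Nominal/Real × 100 = 141933.77/118653.85 × 100 = 119.620.

119.62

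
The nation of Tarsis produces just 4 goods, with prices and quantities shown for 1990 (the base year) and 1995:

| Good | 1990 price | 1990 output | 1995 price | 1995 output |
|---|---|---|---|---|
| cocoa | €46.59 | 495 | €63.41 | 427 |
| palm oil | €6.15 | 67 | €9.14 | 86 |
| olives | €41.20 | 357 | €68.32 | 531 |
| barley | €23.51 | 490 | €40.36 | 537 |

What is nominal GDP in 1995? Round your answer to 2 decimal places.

€85813.35

Nominal GDP 1995 = Σ (p_1995 × q_1995) = 63.41·427 + 9.14·86 + 68.32·531 + 40.36·537 = 85813.35.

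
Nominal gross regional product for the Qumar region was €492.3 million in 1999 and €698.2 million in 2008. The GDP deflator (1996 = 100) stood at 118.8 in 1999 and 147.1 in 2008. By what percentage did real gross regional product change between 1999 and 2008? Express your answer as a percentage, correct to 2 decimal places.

14.54%

Real gross regional product 1999 = 492.3 / 1.188 = 414.39.
Real gross regional product 2008 = 698.2 / 1.471 = 474.64.
Real growth = 474.64 / 414.39 − 1 = 0.1454.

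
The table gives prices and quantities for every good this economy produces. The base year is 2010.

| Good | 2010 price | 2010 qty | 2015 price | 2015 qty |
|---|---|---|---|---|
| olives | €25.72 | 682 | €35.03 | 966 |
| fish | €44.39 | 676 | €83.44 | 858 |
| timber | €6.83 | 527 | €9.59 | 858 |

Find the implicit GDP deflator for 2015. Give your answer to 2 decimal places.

Nominal GDP 2015 = 35.03·966 + 83.44·858 + 9.59·858 = 113658.72.
Real GDP 2015 (at 2010 prices) = 25.72·966 + 44.39·858 + 6.83·858 = 68792.28.
Deflator = Nominal/Real × 100 = 113658.72/68792.28 × 100 = 165.220.

165.22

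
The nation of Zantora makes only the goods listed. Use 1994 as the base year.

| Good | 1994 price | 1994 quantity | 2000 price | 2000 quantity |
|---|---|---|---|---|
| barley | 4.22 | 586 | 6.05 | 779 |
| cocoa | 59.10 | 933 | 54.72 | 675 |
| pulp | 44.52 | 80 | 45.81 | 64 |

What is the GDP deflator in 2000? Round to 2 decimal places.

96.85

Nominal GDP 2000 = 6.05·779 + 54.72·675 + 45.81·64 = 44580.79.
Real GDP 2000 (at 1994 prices) = 4.22·779 + 59.10·675 + 44.52·64 = 46029.16.
Deflator = Nominal/Real × 100 = 44580.79/46029.16 × 100 = 96.853.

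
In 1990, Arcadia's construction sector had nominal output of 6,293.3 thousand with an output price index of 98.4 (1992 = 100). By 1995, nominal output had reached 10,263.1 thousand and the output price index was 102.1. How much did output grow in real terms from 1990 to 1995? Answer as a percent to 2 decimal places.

57.17%

Real output 1990 = 6293.3 / 0.984 = 6395.63.
Real output 1995 = 10263.1 / 1.021 = 10052.01.
Real growth = 10052.01 / 6395.63 − 1 = 0.5717.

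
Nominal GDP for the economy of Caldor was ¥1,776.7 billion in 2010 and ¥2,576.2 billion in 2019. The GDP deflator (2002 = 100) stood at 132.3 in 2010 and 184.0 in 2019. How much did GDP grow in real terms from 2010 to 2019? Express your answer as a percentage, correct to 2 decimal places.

Deflate each year: 2010 → 1776.7/1.323 = 1342.93; 2019 → 2576.2/1.840 = 1400.11.
So real GDP changed by 1400.11/1342.93 − 1 = 0.0426, i.e. 4.26%.

4.26%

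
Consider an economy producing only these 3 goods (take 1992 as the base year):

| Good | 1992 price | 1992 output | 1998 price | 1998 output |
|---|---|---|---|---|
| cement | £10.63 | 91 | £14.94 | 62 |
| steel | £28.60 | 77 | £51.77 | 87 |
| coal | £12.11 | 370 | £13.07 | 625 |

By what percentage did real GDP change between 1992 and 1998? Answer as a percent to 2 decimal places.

Real GDP 1992 = Nominal GDP 1992 = 10.63·91 + 28.60·77 + 12.11·370 = 7650.23.
Real GDP 1998 (at 1992 prices) = 10.63·62 + 28.60·87 + 12.11·625 = 10716.01.
Real growth = 10716.01/7650.23 − 1 = 0.4007.

40.07%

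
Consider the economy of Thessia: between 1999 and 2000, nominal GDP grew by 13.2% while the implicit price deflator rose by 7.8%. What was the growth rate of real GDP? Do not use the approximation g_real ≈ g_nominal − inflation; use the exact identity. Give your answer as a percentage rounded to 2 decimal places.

(1 + g_nom) = (1 + g_real)(1 + π), so g_real = 1.1320 / 1.0780 − 1 = 0.05009.

5.01%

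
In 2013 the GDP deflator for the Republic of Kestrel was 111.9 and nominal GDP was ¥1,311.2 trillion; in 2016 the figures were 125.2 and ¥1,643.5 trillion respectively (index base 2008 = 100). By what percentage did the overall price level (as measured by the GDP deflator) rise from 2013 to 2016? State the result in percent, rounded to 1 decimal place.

Price-level change = 125.2 / 111.9 − 1 = 0.1189.

11.9%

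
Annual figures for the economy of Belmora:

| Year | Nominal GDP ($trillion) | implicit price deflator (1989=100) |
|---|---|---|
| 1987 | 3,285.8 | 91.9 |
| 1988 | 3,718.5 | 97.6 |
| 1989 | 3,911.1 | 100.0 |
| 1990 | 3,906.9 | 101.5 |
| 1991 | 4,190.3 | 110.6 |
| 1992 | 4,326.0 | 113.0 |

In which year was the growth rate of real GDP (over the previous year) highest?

1988: real = 3718.5/0.976 = 3809.94; growth vs 1987 (3575.41) = 6.56%.
1989: real = 3911.1/1.000 = 3911.10; growth vs 1988 (3809.94) = 2.66%.
1990: real = 3906.9/1.015 = 3849.16; growth vs 1989 (3911.10) = -1.58%.
1991: real = 4190.3/1.106 = 3788.70; growth vs 1990 (3849.16) = -1.57%.
1992: real = 4326.0/1.130 = 3828.32; growth vs 1991 (3788.70) = 1.05%.

1988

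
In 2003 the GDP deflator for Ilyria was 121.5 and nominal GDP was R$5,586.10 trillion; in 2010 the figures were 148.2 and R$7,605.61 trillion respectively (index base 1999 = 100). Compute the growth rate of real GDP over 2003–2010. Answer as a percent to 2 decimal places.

Deflate each year: 2003 → 5586.10/1.215 = 4597.61; 2010 → 7605.61/1.482 = 5131.99.
So real GDP changed by 5131.99/4597.61 − 1 = 0.1162, i.e. 11.62%.

11.62%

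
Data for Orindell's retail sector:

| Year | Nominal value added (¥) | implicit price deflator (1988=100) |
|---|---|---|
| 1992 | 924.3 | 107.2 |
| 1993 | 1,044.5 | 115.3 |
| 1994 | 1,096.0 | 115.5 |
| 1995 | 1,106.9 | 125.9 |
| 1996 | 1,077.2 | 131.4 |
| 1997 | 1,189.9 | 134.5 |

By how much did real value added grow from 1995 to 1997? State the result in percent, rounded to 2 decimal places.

Real value added 1995 = 1106.9/1.259 = 879.19.
Real value added 1997 = 1189.9/1.345 = 884.68.
Change = 884.68/879.19 − 1 = 0.0062.

0.62%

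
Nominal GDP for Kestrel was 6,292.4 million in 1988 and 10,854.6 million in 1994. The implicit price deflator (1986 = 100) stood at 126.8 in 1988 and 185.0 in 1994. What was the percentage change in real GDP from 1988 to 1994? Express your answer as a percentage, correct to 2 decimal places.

18.23%

Real GDP 1988 = 6292.4 / 1.268 = 4962.46.
Real GDP 1994 = 10854.6 / 1.850 = 5867.35.
Real growth = 5867.35 / 4962.46 − 1 = 0.1823.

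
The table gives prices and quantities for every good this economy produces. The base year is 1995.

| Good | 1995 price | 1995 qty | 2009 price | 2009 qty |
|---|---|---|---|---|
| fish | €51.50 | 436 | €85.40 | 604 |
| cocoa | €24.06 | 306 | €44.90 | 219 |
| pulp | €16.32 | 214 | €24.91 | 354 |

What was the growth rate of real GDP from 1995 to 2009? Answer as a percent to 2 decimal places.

26.55%

Real GDP 1995 = Nominal GDP 1995 = 51.50·436 + 24.06·306 + 16.32·214 = 33308.84.
Real GDP 2009 (at 1995 prices) = 51.50·604 + 24.06·219 + 16.32·354 = 42152.42.
Real growth = 42152.42/33308.84 − 1 = 0.2655.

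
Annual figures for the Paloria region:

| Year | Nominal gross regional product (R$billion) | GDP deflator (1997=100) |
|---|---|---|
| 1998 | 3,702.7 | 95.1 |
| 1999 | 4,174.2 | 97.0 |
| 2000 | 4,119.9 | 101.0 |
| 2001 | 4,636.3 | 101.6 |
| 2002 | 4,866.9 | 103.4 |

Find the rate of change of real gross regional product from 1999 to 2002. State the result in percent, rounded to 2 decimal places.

9.38%

Real gross regional product 1999 = 4174.2/0.970 = 4303.30.
Real gross regional product 2002 = 4866.9/1.034 = 4706.87.
Change = 4706.87/4303.30 − 1 = 0.0938.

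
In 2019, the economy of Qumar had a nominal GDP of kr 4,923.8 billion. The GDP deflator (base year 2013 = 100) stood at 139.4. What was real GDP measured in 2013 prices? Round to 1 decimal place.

kr 3,532.1 billion

Real GDP = Nominal / (GDP deflator/100) = 4923.8 / 1.394 = 3532.14.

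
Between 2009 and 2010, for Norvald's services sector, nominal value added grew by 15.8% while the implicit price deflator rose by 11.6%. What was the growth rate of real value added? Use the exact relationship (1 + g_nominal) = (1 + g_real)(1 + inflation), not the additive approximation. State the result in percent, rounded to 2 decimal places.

(1 + g_nom) = (1 + g_real)(1 + π), so g_real = 1.1580 / 1.1160 − 1 = 0.03763.

3.76%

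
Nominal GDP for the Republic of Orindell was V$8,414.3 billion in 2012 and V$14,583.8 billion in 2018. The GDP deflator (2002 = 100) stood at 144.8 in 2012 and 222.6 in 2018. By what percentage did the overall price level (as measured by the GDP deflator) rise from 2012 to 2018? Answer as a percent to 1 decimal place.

Price-level change = 222.6 / 144.8 − 1 = 0.5373.

53.7%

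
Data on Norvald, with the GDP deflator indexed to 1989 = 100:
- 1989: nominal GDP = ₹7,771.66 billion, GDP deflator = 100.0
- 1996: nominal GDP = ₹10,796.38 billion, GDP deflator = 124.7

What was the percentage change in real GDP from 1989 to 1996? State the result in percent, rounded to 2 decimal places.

11.40%

Deflate each year: 1989 → 7771.66/1.000 = 7771.66; 1996 → 10796.38/1.247 = 8657.88.
So real GDP changed by 8657.88/7771.66 − 1 = 0.1140, i.e. 11.40%.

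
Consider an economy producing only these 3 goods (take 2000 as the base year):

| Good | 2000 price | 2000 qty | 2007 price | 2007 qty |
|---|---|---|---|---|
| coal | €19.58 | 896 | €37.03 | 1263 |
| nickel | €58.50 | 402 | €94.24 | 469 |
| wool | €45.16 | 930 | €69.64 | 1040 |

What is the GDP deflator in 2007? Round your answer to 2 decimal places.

Nominal GDP 2007 = 37.03·1263 + 94.24·469 + 69.64·1040 = 163393.05.
Real GDP 2007 (at 2000 prices) = 19.58·1263 + 58.50·469 + 45.16·1040 = 99132.44.
Deflator = Nominal/Real × 100 = 163393.05/99132.44 × 100 = 164.823.

164.82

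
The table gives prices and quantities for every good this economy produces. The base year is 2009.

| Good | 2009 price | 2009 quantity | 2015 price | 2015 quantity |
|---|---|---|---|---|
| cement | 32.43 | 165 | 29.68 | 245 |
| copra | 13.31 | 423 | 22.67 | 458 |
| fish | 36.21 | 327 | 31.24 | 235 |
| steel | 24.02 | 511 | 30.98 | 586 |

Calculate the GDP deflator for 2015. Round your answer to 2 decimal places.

Nominal GDP 2015 = 29.68·245 + 22.67·458 + 31.24·235 + 30.98·586 = 43150.14.
Real GDP 2015 (at 2009 prices) = 32.43·245 + 13.31·458 + 36.21·235 + 24.02·586 = 36626.40.
Deflator = Nominal/Real × 100 = 43150.14/36626.40 × 100 = 117.812.

117.81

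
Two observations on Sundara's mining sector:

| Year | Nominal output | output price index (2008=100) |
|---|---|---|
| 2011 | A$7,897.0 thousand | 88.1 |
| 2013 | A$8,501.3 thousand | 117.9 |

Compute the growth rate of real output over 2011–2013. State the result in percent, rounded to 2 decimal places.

Real output 2011 = 7897.0 / 0.881 = 8963.68.
Real output 2013 = 8501.3 / 1.179 = 7210.60.
Real growth = 7210.60 / 8963.68 − 1 = -0.1956.

-19.56%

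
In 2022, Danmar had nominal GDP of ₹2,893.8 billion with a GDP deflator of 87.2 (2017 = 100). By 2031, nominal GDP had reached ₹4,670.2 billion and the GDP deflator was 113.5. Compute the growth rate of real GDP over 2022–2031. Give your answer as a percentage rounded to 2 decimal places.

Deflate each year: 2022 → 2893.8/0.872 = 3318.58; 2031 → 4670.2/1.135 = 4114.71.
So real GDP changed by 4114.71/3318.58 − 1 = 0.2399, i.e. 23.99%.

23.99%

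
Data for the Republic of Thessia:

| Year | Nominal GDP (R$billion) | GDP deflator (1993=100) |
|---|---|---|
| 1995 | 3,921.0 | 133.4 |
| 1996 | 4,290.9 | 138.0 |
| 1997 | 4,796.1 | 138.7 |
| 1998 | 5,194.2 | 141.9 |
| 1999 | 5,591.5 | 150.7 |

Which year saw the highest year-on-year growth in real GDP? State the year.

1997

1996: real = 4290.9/1.380 = 3109.35; growth vs 1995 (2939.28) = 5.79%.
1997: real = 4796.1/1.387 = 3457.89; growth vs 1996 (3109.35) = 11.21%.
1998: real = 5194.2/1.419 = 3660.47; growth vs 1997 (3457.89) = 5.86%.
1999: real = 5591.5/1.507 = 3710.35; growth vs 1998 (3660.47) = 1.36%.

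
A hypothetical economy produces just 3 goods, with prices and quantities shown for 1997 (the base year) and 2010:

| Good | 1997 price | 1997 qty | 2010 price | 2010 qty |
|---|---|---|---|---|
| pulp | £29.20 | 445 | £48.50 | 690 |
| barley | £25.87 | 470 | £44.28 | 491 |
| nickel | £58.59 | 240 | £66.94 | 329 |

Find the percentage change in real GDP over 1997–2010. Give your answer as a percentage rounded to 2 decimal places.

32.93%

Real GDP 1997 = Nominal GDP 1997 = 29.20·445 + 25.87·470 + 58.59·240 = 39214.50.
Real GDP 2010 (at 1997 prices) = 29.20·690 + 25.87·491 + 58.59·329 = 52126.28.
Real growth = 52126.28/39214.50 − 1 = 0.3293.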